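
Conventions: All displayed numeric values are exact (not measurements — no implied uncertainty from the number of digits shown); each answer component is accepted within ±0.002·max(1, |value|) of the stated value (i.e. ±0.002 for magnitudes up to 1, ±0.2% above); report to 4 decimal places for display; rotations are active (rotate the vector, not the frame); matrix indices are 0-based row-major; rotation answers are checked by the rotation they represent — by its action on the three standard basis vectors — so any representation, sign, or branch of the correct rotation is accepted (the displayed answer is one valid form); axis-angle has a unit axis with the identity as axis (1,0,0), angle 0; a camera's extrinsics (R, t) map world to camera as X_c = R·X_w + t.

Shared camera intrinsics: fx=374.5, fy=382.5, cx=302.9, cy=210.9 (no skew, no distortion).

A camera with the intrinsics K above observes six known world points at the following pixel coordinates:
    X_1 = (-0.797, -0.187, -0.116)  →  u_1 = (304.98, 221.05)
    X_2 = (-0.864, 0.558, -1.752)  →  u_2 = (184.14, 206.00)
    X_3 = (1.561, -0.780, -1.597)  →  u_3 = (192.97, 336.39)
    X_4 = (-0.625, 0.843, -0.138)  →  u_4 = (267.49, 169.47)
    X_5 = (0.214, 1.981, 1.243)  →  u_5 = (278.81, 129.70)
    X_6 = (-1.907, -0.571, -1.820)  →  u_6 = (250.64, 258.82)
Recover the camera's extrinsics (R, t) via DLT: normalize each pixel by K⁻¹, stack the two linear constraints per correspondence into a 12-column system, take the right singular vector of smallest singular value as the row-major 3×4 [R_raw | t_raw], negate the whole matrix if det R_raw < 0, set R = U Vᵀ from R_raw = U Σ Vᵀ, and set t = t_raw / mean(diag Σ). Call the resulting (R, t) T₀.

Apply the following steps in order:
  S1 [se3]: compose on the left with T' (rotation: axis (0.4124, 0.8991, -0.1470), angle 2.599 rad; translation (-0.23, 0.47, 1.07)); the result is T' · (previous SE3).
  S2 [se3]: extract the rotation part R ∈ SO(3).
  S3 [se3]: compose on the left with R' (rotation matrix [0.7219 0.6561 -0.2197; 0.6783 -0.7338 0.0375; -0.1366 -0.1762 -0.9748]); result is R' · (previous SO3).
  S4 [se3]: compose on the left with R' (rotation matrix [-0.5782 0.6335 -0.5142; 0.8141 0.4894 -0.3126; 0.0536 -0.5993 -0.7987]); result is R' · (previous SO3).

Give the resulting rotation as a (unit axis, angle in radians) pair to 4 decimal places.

source (pnp_recover): camera pose = R=[-0.4722 -0.4841 0.7367; 0.4413 -0.8533 -0.2778; 0.7630 0.1939 0.6166], t=(-0.3500, 0.3099, 6.3701)
after S1 (compose_se3): R=[0.8609 -0.3221 -0.3938; -0.3546 -0.9350 -0.0103; -0.3648 0.1485 -0.9191], t=(2.4361, -2.4638, -3.9382)
after S2 (rot_of_se3): [0.8609 -0.3221 -0.3938; -0.3546 -0.9350 -0.0103; -0.3648 0.1485 -0.9191]
after S3 (compose_so3): [0.4691 -0.8787 -0.0891; 0.8305 0.4732 -0.2940; 0.3005 0.0639 0.9516]
after S4 (compose_so3): [0.1004 0.7749 -0.6240; 0.6944 -0.5038 -0.5139; -0.7126 -0.3817 -0.5886]

rotation (axis_angle) = ((0.7411, 0.4966, -0.4518), 3.0523)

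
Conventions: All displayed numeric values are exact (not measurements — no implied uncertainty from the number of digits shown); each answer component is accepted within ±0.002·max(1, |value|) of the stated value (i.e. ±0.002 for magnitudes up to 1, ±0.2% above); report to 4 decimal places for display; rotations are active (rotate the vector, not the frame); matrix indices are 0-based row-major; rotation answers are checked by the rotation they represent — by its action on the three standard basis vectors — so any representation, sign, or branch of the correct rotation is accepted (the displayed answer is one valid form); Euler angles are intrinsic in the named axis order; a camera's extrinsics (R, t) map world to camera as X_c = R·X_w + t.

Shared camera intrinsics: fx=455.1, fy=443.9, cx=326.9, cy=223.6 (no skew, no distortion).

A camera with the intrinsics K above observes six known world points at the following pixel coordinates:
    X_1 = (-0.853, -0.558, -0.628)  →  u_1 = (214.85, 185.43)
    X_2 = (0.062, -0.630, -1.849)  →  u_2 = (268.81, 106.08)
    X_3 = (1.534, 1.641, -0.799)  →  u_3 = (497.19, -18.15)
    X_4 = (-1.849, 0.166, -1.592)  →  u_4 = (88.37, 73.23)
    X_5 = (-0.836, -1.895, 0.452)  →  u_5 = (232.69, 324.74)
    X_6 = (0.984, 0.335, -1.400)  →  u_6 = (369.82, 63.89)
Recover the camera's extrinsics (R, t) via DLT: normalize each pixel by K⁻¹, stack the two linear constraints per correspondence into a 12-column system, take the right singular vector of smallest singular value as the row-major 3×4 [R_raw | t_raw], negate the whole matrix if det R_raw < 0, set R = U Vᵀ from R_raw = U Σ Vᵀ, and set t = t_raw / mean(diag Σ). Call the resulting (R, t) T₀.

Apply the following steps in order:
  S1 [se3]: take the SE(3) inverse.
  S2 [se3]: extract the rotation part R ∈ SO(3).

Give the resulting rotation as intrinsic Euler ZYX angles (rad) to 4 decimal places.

rotation (euler_zyx) = (0.2321, -0.3238, 2.0947)

source (pnp_recover): camera pose = R=[0.9226 0.2181 0.3182; -0.1530 -0.5502 0.8209; 0.3541 -0.8060 -0.4742], t=(-0.0599, -0.3300, 4.2995)
after S1 (invert_se3): R=[0.9226 -0.1530 0.3541; 0.2181 -0.5502 -0.8060; 0.3182 0.8209 -0.4742], t=(-1.5177, 3.2970, 2.3290)
after S2 (rot_of_se3): [0.9226 -0.1530 0.3541; 0.2181 -0.5502 -0.8060; 0.3182 0.8209 -0.4742]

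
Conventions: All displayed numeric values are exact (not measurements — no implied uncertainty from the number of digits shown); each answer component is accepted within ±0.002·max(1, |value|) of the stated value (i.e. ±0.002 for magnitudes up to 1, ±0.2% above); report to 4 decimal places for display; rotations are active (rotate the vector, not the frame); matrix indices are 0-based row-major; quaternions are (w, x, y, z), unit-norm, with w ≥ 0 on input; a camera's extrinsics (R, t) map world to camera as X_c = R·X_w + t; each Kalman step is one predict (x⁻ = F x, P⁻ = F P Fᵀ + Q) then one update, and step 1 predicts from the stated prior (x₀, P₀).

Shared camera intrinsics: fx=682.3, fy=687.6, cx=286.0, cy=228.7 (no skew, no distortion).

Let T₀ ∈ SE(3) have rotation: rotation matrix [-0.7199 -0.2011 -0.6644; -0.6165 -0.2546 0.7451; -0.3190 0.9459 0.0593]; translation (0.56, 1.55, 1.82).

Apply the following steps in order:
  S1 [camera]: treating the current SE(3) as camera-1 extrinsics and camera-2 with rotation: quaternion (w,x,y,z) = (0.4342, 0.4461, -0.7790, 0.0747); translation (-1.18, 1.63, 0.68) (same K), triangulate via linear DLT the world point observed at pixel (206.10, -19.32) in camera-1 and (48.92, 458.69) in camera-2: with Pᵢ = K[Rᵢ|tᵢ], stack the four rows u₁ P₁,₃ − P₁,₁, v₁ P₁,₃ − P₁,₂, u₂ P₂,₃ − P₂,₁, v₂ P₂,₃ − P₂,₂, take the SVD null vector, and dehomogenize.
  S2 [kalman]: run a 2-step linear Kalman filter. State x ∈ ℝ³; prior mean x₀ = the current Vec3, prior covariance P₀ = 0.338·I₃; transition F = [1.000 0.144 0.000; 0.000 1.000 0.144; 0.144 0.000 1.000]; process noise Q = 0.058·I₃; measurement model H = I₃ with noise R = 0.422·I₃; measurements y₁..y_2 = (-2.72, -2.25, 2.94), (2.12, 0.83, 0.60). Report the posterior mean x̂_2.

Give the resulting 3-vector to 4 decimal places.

result = (0.5990, -0.2655, 0.8880)

after S1 (triangulate): (1.9256, -0.0409, -1.0363)
after S2 (kf_track): (0.5990, -0.2655, 0.8880)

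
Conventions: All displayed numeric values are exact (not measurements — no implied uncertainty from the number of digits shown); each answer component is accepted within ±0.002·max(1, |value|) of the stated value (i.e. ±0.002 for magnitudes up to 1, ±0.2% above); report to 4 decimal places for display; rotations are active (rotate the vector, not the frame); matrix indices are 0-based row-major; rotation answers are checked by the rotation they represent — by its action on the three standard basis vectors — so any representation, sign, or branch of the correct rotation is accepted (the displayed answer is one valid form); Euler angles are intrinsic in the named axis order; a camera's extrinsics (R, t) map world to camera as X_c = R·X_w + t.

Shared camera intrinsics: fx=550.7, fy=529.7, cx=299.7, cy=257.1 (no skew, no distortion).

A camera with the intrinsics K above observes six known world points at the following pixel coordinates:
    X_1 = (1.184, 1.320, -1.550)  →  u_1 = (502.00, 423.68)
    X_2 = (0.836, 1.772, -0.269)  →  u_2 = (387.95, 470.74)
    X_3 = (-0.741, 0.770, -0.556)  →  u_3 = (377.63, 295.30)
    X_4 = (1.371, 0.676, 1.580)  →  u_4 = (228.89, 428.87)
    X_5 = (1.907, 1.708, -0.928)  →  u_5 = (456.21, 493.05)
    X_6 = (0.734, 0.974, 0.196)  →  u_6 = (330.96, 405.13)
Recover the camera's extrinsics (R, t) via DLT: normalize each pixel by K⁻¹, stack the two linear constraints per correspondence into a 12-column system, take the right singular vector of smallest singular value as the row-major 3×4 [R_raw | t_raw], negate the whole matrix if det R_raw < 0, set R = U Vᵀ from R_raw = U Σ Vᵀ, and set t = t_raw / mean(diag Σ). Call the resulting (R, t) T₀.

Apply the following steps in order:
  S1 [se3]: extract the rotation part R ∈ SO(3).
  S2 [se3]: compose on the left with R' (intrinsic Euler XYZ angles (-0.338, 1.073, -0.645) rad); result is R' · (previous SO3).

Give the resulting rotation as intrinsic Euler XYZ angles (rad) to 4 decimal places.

rotation (euler_xyz) = (-1.2233, -0.2149, 0.4227)

source (pnp_recover): camera pose = R=[0.2299 0.0752 -0.9703; 0.6863 0.6944 0.2164; 0.6900 -0.7157 0.1080], t=(0.2899, 0.4598, 6.1900)
after S1 (rot_of_se3): [0.2299 0.0752 -0.9703; 0.6863 0.6944 0.2164; 0.6900 -0.7157 0.1080]
after S2 (compose_so3): [0.8910 -0.4008 -0.2132; 0.3225 0.2283 0.9186; -0.3195 -0.8873 0.3327]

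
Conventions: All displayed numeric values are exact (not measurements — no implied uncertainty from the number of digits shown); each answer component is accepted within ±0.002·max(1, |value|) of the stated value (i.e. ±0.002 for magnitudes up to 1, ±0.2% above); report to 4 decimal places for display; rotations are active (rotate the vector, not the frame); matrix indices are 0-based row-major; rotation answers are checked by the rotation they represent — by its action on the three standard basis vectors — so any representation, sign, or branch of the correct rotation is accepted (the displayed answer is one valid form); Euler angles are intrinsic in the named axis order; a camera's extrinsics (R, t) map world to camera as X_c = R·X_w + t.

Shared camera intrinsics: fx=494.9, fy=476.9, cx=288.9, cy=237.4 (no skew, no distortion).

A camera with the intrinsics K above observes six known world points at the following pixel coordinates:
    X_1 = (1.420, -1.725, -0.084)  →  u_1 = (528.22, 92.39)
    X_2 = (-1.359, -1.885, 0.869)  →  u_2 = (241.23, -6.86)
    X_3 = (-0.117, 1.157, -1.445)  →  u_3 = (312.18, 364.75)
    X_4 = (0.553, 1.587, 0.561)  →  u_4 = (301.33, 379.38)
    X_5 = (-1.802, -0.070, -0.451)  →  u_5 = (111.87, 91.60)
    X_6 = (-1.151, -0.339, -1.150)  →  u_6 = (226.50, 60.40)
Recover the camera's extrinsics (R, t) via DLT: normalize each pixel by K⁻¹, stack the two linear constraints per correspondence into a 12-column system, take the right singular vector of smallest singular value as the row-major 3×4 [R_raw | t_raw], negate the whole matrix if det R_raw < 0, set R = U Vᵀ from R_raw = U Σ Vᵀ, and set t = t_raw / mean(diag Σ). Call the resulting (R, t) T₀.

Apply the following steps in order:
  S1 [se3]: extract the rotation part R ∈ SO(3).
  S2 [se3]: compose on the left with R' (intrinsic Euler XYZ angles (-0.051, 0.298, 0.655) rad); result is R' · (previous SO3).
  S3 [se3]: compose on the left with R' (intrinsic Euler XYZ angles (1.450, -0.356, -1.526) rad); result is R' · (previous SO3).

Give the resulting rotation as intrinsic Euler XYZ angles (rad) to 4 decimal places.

source (pnp_recover): camera pose = R=[0.9079 -0.3496 -0.2314; 0.3643 0.9310 0.0225; 0.2075 -0.1047 0.9726], t=(0.3000, -0.3000, 4.1799)
after S1 (rot_of_se3): [0.9079 -0.3496 -0.2314; 0.3643 0.9310 0.0225; 0.2075 -0.1047 0.9726]
after S2 (compose_so3): [0.5371 -0.8379 0.0971; 0.8435 0.5322 -0.0726; 0.0092 0.1209 0.9926]
after S3 (compose_so3): [0.8091 0.4211 -0.4099; -0.3685 -0.1797 -0.9121; -0.4577 0.8891 0.0098]

rotation (euler_xyz) = (1.5601, -0.4223, -0.4798)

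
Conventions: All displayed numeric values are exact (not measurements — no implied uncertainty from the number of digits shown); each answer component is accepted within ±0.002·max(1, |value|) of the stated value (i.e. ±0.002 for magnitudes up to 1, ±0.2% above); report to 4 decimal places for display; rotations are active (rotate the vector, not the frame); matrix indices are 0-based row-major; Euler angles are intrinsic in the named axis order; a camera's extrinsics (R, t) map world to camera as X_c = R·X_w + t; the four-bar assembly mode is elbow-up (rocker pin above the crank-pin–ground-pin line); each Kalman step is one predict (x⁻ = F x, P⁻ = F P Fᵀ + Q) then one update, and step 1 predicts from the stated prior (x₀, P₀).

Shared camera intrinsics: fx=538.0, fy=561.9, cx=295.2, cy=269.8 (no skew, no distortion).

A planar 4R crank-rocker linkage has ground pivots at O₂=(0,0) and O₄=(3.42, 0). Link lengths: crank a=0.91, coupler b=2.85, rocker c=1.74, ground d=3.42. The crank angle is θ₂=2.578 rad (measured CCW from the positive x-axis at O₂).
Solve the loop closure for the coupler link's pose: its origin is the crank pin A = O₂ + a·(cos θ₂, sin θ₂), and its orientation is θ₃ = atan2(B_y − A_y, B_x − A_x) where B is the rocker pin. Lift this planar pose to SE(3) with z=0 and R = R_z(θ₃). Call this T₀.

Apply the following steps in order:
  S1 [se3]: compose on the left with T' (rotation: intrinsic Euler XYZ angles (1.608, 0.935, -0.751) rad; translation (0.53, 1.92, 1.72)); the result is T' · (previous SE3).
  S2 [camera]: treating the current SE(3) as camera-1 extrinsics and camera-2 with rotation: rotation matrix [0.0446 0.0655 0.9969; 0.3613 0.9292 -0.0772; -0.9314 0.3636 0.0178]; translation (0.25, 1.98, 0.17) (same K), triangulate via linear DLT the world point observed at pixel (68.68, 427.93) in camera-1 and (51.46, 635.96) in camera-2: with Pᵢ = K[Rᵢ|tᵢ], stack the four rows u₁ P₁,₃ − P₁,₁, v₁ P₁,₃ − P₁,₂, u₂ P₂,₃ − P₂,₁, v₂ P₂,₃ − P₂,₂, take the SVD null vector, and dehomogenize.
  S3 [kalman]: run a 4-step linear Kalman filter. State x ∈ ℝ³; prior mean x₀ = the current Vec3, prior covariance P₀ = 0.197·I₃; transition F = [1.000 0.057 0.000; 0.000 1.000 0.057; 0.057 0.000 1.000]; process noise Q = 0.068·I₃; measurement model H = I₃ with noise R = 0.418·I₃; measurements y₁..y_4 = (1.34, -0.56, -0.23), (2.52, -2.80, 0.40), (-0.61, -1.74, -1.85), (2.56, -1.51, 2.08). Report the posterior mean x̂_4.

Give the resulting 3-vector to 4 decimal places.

result = (0.8958, -1.4559, 0.2062)

source (fourbar_fk): coupler pose = R=[0.9808 -0.1949 0.0000; 0.1949 0.9808 0.0000; 0.0000 0.0000 1.0000], t=(-0.7693, 0.4861, 0.0000)
after S1 (compose_se3): R=[0.5047 0.3129 0.8046; 0.7030 0.3920 -0.5934; -0.5011 0.8651 -0.0221], t=(0.3931, 1.7018, 2.5928)
after S2 (triangulate): (-1.6233, -0.5340, -0.8126)
after S3 (kf_track): (0.8958, -1.4559, 0.2062)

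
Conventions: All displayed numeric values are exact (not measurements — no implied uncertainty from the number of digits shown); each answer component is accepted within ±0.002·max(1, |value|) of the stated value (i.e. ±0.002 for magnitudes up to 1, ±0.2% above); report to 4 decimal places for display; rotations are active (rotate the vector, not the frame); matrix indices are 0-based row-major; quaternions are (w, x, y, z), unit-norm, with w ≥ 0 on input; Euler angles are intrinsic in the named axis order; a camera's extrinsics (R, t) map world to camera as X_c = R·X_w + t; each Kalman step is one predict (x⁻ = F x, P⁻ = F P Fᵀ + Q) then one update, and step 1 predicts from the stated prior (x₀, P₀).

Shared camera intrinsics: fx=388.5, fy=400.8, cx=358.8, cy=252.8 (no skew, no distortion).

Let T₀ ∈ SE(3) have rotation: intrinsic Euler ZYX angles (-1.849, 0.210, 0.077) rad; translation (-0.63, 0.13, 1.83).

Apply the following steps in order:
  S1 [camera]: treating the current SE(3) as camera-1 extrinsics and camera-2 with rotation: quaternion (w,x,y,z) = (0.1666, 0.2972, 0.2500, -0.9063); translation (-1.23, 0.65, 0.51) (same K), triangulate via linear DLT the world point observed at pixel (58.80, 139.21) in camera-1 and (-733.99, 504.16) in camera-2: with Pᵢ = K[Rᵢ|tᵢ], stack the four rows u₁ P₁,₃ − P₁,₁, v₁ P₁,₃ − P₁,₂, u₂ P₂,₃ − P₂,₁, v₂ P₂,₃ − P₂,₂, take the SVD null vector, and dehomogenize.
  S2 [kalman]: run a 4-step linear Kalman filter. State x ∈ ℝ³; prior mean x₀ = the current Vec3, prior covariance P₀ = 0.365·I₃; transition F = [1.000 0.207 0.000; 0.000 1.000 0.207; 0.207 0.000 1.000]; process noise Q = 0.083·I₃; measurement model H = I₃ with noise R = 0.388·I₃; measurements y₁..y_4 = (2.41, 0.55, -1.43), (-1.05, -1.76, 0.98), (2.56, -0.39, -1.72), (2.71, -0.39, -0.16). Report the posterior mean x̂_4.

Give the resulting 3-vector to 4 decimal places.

result = (1.6205, -0.5040, 0.0285)

after S1 (triangulate): (1.0616, -1.0866, 1.2428)
after S2 (kf_track): (1.6205, -0.5040, 0.0285)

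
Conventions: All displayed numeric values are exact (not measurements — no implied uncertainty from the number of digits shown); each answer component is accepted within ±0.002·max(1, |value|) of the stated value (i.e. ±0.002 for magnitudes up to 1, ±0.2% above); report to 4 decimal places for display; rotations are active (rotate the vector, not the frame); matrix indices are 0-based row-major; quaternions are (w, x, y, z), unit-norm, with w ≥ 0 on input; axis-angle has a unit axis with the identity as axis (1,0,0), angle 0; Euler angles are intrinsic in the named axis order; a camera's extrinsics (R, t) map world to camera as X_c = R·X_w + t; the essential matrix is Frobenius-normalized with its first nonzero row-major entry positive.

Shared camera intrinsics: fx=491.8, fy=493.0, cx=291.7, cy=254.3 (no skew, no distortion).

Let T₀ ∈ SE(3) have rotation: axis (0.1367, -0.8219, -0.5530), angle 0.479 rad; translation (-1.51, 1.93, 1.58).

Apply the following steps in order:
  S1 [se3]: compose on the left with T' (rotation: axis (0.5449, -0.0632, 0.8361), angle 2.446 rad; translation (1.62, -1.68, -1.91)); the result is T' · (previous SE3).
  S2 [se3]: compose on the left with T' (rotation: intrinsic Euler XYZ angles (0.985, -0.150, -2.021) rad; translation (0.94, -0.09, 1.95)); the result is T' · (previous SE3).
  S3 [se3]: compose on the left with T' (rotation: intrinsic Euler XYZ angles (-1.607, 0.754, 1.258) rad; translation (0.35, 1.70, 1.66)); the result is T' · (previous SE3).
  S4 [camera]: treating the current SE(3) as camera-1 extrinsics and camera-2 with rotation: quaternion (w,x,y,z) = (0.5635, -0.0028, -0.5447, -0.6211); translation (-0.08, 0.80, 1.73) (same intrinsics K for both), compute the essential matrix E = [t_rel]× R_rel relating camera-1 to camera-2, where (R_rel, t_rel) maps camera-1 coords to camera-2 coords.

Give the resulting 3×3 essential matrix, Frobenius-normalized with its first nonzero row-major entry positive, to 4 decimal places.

after S1 (compose_se3): R=[0.2269 -0.5464 0.8062; 0.4621 -0.6683 -0.5830; 0.8573 0.5048 0.1009], t=(2.0434, -4.5645, -1.9540)
after S2 (compose_se3): R=[0.1856 -0.4353 -0.8810; -0.9700 0.0622 -0.2351; 0.1571 0.8981 -0.4107], t=(-3.7107, 2.2233, 0.5909)
after S3 (compose_se3): R=[0.8220 0.4741 -0.3157; -0.5516 0.8007 -0.2338; 0.1419 0.3663 0.9196], t=(-1.6200, 4.4618, 4.4083)
after S4 (essential): [0.5103 0.0269 0.3930; -0.1812 0.0568 -0.2398; -0.3414 -0.4595 0.4039]

matrix = [0.5103 0.0269 0.3930; -0.1812 0.0568 -0.2398; -0.3414 -0.4595 0.4039]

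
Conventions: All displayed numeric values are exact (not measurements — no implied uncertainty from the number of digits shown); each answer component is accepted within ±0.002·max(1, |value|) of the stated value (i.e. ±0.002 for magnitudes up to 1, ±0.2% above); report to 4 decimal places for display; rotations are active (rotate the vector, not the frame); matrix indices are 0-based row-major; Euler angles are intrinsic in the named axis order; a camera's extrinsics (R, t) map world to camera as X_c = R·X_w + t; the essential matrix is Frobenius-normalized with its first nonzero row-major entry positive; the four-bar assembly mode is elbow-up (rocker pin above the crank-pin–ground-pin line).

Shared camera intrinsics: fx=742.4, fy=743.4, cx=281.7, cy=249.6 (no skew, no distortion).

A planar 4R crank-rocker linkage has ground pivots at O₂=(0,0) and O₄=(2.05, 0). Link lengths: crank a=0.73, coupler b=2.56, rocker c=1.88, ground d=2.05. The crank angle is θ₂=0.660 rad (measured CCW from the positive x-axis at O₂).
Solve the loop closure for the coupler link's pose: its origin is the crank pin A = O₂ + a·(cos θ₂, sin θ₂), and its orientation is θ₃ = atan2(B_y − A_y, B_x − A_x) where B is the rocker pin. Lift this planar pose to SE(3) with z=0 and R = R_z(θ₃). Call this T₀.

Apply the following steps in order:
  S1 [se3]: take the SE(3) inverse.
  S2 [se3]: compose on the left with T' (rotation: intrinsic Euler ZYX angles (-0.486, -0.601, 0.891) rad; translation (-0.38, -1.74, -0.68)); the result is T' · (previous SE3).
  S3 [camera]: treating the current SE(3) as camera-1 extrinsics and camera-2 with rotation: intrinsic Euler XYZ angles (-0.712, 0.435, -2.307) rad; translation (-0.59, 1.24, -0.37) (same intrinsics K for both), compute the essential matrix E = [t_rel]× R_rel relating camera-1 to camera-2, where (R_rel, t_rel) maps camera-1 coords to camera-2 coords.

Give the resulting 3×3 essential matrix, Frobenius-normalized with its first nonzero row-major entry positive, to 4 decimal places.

matrix = [0.4490 -0.0764 0.3969; -0.2290 -0.0174 0.5738; 0.4904 -0.0445 -0.1031]

source (fourbar_fk): coupler pose = R=[0.8663 -0.4995 0.0000; 0.4995 0.8663 0.0000; 0.0000 0.0000 1.0000], t=(0.5767, 0.4476, 0.0000)
after S1 (invert_se3): R=[0.8663 0.4995 0.0000; -0.4995 0.8663 0.0000; 0.0000 0.0000 1.0000], t=(-0.7232, -0.0997, 0.0000)
after S2 (compose_se3): R=[0.6793 0.2818 -0.6776; -0.7140 0.4670 -0.5216; 0.1695 0.8381 0.5185], t=(-0.8979, -1.5373, -1.1529)
after S3 (essential): [0.4490 -0.0764 0.3969; -0.2290 -0.0174 0.5738; 0.4904 -0.0445 -0.1031]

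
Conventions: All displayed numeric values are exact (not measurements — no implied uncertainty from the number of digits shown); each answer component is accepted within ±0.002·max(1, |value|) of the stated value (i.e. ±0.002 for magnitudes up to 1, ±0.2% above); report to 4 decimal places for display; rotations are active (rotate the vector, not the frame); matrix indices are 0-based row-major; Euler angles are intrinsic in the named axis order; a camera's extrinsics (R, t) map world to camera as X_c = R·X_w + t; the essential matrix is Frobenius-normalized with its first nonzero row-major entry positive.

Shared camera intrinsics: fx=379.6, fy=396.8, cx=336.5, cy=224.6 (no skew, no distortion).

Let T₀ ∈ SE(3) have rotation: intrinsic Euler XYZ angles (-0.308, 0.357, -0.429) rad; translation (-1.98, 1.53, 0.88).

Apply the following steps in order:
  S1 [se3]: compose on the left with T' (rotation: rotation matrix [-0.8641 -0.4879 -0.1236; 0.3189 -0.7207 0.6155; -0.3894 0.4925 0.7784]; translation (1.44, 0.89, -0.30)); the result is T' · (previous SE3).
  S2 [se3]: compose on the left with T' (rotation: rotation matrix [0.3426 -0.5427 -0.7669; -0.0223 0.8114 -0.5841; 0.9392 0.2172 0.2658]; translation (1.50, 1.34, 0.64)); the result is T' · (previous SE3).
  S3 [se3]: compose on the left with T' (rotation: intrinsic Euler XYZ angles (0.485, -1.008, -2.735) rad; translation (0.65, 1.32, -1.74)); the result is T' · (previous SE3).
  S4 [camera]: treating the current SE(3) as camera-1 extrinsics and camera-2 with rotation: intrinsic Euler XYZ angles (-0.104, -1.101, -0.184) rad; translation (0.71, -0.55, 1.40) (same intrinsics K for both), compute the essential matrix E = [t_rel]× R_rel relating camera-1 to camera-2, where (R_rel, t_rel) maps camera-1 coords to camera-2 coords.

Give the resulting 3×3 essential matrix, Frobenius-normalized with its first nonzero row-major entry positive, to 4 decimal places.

matrix = [0.3573 0.5113 -0.2956; 0.0795 0.2960 0.6351; 0.0856 0.1363 -0.0179]

after S1 (compose_se3): R=[-0.4740 -0.6869 -0.5509; 0.5180 -0.7235 0.4563; -0.7120 -0.0691 0.6988], t=(2.2957, -0.3025, 1.9094)
after S2 (compose_se3): R=[0.1025 0.2103 -0.9722; 0.8468 -0.5313 -0.0256; -0.5220 -0.8207 -0.2325], t=(0.9862, -0.0719, 3.2381)
after S3 (compose_se3): R=[0.5699 0.4789 0.6677; -0.6890 0.7213 0.0707; -0.4478 -0.5004 0.7410], t=(-2.5871, 0.5963, -1.0616)
after S4 (essential): [0.3573 0.5113 -0.2956; 0.0795 0.2960 0.6351; 0.0856 0.1363 -0.0179]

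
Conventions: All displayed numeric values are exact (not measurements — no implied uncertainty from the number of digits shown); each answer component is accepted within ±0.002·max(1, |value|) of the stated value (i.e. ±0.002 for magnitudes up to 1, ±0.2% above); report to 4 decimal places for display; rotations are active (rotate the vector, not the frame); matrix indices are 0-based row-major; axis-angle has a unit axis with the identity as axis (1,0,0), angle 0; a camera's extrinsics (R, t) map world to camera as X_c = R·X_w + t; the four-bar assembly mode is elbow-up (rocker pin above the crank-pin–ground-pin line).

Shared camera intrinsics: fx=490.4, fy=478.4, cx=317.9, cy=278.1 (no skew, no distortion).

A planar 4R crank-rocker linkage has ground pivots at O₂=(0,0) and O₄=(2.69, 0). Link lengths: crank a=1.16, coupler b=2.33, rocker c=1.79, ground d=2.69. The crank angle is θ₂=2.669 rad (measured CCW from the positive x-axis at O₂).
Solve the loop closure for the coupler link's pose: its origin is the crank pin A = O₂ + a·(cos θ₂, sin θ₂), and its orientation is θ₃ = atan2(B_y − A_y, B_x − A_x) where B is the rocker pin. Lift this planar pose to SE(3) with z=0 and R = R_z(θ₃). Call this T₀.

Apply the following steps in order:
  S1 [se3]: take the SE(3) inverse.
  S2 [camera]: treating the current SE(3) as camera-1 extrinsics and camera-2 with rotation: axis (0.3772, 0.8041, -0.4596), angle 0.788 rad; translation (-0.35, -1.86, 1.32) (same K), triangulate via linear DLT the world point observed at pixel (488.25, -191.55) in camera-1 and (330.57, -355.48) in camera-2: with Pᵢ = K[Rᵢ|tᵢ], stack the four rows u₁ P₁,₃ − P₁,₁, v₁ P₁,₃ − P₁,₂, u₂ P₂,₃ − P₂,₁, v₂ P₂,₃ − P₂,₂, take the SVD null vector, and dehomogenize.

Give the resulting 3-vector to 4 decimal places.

result = (-0.0869, -0.9644, 1.6968)

source (fourbar_fk): coupler pose = R=[0.9748 -0.2229 0.0000; 0.2229 0.9748 0.0000; 0.0000 0.0000 1.0000], t=(-1.0329, 0.5280, 0.0000)
after S1 (invert_se3): R=[0.9748 0.2229 0.0000; -0.2229 0.9748 0.0000; 0.0000 0.0000 1.0000], t=(0.8891, -0.7450, 0.0000)
after S2 (triangulate): (-0.0869, -0.9644, 1.6968)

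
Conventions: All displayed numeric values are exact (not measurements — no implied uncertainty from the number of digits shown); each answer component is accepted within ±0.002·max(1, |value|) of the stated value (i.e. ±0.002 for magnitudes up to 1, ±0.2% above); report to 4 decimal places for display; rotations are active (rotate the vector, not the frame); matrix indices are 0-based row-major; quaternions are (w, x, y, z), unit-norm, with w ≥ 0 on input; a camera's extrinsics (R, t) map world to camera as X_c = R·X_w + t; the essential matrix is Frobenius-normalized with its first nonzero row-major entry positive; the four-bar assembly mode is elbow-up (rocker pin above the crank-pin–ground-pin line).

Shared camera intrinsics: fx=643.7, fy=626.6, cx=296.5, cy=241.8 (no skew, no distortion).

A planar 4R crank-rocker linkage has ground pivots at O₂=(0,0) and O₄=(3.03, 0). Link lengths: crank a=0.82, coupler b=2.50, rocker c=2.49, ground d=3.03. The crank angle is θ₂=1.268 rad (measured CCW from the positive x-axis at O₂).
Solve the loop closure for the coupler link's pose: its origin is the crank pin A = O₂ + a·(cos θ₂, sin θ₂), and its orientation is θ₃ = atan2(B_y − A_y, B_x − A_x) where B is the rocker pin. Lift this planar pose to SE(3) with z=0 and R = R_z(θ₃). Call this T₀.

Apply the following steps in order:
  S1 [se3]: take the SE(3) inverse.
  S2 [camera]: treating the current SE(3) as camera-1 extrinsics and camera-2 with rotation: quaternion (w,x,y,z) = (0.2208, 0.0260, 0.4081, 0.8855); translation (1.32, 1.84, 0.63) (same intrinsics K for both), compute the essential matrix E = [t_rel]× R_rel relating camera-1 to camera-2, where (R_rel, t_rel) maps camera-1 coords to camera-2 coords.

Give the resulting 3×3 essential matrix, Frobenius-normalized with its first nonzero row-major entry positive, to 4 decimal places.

matrix = [0.1952 0.6180 0.0554; -0.4732 -0.0719 -0.0939; 0.4688 -0.3355 0.0815]

source (fourbar_fk): coupler pose = R=[0.7804 -0.6253 0.0000; 0.6253 0.7804 0.0000; 0.0000 0.0000 1.0000], t=(0.2445, 0.7827, 0.0000)
after S1 (invert_se3): R=[0.7804 0.6253 0.0000; -0.6253 0.7804 0.0000; 0.0000 0.0000 1.0000], t=(-0.6802, -0.4579, 0.0000)
after S2 (essential): [0.1952 0.6180 0.0554; -0.4732 -0.0719 -0.0939; 0.4688 -0.3355 0.0815]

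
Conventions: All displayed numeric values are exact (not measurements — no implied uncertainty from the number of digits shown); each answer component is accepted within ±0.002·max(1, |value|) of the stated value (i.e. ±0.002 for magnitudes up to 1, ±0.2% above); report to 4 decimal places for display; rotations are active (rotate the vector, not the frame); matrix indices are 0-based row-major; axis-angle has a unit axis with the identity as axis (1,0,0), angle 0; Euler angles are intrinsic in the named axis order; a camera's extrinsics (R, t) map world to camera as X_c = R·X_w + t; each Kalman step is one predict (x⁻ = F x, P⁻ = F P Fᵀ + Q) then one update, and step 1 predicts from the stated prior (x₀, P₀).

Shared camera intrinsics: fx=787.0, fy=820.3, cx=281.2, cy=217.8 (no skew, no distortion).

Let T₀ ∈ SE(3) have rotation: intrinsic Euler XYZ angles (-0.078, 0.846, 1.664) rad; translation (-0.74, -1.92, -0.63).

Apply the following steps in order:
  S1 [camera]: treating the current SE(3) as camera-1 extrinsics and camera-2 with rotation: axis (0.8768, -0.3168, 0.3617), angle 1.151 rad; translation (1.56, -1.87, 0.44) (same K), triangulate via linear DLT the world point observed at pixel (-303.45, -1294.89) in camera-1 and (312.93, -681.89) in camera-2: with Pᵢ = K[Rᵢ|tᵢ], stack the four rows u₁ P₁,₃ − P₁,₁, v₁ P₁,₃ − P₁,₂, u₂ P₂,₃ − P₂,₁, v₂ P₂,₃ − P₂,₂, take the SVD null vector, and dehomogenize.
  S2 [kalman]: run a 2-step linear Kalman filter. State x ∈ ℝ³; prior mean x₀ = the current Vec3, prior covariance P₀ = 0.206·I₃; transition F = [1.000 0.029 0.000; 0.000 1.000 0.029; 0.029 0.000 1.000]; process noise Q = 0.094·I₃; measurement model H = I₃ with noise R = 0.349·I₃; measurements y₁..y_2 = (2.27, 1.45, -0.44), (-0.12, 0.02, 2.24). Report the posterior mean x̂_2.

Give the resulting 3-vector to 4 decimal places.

after S1 (triangulate): (-0.6102, 1.7094, 1.0827)
after S2 (kf_track): (0.4045, 0.9518, 1.1641)

result = (0.4045, 0.9518, 1.1641)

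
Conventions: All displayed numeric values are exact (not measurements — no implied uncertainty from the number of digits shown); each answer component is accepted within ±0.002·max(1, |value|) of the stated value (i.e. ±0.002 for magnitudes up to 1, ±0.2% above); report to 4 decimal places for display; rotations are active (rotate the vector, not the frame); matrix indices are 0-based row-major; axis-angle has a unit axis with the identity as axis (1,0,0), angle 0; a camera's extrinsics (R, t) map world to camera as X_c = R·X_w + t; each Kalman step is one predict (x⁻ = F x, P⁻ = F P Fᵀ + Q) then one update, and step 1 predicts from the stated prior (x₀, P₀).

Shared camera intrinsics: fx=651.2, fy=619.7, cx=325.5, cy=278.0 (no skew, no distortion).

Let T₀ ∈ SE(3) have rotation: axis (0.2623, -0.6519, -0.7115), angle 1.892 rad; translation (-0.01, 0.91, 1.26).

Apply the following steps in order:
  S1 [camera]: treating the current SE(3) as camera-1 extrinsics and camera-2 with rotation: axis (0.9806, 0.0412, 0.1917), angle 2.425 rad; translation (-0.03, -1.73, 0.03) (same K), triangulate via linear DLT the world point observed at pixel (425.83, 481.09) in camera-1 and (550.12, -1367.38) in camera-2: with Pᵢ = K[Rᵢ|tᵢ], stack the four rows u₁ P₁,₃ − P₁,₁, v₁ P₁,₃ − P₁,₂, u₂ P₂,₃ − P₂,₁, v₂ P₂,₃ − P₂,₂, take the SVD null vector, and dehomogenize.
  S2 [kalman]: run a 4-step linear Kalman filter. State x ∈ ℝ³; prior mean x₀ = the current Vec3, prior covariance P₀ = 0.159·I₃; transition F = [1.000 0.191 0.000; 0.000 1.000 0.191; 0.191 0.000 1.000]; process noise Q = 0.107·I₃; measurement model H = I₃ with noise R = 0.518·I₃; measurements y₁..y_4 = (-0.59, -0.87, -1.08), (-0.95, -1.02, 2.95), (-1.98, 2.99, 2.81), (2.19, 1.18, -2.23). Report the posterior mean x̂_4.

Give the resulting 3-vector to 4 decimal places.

result = (0.4518, 1.4085, 0.1927)

after S1 (triangulate): (0.4801, 1.8007, 0.2531)
after S2 (kf_track): (0.4518, 1.4085, 0.1927)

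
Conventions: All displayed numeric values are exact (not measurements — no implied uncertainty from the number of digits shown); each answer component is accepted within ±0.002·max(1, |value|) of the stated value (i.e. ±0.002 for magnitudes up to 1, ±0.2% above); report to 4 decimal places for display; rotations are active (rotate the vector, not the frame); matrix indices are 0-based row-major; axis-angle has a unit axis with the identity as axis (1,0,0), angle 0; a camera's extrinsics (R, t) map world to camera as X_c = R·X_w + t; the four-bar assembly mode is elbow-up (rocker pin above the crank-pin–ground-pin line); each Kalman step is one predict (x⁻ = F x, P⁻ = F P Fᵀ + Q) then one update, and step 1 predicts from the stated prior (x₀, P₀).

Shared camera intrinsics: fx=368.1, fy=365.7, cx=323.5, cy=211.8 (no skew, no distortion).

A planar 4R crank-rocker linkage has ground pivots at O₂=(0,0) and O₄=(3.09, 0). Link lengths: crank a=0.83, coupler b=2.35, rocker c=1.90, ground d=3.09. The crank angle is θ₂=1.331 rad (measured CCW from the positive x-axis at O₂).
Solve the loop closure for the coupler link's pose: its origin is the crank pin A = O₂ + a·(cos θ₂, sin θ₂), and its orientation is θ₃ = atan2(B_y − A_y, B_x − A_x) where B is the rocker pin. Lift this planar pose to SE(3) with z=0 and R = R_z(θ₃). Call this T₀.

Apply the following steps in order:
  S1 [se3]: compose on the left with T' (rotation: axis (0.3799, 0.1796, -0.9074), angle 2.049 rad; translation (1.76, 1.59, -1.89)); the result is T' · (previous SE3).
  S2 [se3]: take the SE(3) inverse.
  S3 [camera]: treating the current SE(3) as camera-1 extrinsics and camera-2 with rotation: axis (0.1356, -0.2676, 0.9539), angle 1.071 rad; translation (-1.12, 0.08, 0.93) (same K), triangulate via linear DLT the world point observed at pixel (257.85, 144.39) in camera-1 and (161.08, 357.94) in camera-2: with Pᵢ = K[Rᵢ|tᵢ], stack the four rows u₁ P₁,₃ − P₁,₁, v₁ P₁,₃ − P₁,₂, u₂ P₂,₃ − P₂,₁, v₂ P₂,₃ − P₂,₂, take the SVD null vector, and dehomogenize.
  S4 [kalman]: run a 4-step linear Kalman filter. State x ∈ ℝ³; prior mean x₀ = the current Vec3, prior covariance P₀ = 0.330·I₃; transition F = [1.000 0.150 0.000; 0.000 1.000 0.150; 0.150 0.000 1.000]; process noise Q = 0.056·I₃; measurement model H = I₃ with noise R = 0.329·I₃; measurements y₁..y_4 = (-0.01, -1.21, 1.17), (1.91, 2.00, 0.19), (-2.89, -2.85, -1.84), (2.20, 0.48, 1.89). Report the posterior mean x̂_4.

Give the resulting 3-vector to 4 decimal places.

result = (0.4379, -0.2481, 0.5121)

source (fourbar_fk): coupler pose = R=[0.9159 -0.4015 0.0000; 0.4015 0.9159 0.0000; 0.0000 0.0000 1.0000], t=(0.1971, 0.8063, 0.0000)
after S1 (compose_se3): R=[0.1350 0.9292 -0.3439; -0.8124 -0.0948 -0.5753; -0.5672 0.3571 0.7422], t=(2.4407, 1.1178, -1.9406)
after S2 (invert_se3): R=[0.1350 -0.8124 -0.5672; 0.9292 -0.0948 0.3571; -0.3439 -0.5753 0.7422], t=(-0.5221, -1.4691, 2.9226)
after S3 (triangulate): (0.8372, -0.1099, 0.3713)
after S4 (kf_track): (0.4379, -0.2481, 0.5121)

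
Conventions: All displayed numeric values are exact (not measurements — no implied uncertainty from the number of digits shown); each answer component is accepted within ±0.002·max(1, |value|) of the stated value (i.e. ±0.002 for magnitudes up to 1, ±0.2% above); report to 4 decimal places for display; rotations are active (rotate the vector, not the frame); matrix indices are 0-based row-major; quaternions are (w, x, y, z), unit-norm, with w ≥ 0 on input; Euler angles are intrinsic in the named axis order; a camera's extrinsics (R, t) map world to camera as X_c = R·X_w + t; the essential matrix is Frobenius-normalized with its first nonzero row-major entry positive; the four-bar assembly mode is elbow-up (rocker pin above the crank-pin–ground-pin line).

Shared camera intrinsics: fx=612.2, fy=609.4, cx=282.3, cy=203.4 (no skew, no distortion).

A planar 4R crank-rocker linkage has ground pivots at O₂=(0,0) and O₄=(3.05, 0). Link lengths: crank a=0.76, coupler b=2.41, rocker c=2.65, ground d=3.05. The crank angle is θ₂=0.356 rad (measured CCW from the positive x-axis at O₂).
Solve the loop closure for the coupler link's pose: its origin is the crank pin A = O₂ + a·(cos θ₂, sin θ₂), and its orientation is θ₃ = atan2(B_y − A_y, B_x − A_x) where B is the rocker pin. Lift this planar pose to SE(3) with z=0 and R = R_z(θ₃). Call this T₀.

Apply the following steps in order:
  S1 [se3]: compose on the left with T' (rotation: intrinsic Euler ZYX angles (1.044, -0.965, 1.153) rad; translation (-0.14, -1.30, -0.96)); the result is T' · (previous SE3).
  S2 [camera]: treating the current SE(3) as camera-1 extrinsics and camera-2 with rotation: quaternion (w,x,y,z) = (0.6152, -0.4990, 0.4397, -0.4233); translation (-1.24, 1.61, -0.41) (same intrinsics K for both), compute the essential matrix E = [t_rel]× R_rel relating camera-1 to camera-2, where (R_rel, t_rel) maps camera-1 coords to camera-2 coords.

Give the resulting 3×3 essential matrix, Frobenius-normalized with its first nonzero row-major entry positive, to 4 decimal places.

source (fourbar_fk): coupler pose = R=[0.4827 -0.8758 0.0000; 0.8758 0.4827 0.0000; 0.0000 0.0000 1.0000], t=(0.7123, 0.2649, 0.0000)
after S1 (compose_se3): R=[-0.4998 -0.6023 0.6224; -0.1526 -0.6461 -0.7478; 0.8526 -0.4687 0.2310], t=(-0.1290, -1.0674, -0.2366)
after S2 (essential): [0.2260 0.2396 0.2468; 0.4644 0.2359 0.2681; -0.4800 0.3948 0.3180]

matrix = [0.2260 0.2396 0.2468; 0.4644 0.2359 0.2681; -0.4800 0.3948 0.3180]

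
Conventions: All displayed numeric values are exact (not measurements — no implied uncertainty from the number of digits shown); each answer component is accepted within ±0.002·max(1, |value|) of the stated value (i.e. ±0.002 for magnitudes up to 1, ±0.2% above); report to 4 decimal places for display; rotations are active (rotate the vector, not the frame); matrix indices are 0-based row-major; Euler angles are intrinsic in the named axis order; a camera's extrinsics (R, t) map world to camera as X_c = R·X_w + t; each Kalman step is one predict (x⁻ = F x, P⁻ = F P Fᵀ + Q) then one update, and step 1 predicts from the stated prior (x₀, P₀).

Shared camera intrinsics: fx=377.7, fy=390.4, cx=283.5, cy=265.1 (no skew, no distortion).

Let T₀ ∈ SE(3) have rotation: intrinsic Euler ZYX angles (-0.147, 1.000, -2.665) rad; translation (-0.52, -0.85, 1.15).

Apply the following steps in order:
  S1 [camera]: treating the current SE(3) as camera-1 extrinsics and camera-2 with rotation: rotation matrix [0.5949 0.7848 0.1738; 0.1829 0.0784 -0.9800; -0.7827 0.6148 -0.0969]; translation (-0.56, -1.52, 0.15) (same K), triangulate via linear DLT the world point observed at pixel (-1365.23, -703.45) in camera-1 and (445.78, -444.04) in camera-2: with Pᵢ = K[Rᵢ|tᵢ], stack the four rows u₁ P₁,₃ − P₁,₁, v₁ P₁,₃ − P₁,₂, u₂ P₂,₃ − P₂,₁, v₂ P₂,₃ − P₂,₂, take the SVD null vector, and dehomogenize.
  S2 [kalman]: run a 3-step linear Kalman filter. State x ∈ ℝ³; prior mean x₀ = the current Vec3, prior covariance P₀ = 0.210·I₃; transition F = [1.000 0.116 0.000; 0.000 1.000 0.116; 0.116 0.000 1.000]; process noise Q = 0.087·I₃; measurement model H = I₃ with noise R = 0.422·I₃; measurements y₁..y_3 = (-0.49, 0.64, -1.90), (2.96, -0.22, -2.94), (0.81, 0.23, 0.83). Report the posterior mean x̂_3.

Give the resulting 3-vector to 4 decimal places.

result = (0.9024, 0.4997, -0.3792)

after S1 (triangulate): (-0.5839, 1.7029, 1.3071)
after S2 (kf_track): (0.9024, 0.4997, -0.3792)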